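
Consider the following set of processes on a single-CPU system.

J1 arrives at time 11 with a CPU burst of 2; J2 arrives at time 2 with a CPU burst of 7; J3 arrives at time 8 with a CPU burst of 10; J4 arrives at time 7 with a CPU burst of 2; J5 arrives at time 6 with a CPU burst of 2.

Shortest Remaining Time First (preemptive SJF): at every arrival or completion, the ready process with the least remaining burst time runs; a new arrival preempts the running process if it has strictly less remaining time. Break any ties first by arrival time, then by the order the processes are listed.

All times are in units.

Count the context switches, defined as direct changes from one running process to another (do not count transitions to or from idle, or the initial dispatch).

5

Gantt: | idle 0-2 | J2 2-6 | J5 6-8 | J4 8-10 | J2 10-13 | J1 13-15 | J3 15-25 |
Completion: J1=15  J2=13  J3=25  J4=10  J5=8
Turnaround (C−A): J1=4  J2=11  J3=17  J4=3  J5=2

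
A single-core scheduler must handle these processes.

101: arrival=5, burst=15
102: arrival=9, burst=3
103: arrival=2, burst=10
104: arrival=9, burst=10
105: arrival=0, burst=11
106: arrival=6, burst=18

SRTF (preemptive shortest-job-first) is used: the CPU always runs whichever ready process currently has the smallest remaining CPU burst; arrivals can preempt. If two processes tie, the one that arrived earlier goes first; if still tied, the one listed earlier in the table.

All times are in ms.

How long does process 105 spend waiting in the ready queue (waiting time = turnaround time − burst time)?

0

Gantt: | 105 0-11 | 102 11-14 | 103 14-24 | 104 24-34 | 101 34-49 | 106 49-67 |
Completion: 101=49  102=14  103=24  104=34  105=11  106=67
Turnaround (C−A): 101=44  102=5  103=22  104=25  105=11  106=61
Waiting(105) = turnaround − burst = 11 − 11 = 0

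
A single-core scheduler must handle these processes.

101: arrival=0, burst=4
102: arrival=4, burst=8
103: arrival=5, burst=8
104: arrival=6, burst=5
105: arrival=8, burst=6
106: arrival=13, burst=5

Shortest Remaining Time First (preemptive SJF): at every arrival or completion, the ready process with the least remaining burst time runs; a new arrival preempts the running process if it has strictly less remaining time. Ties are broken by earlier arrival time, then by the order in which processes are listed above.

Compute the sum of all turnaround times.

82

Timeline: | 101 0-4 | 102 4-6 | 104 6-11 | 102 11-17 | 106 17-22 | 105 22-28 | 103 28-36 |
Completion: 101=4  102=17  103=36  104=11  105=28  106=22
Turnaround (C−A): 101=4  102=13  103=31  104=5  105=20  106=9
Turnaround = completion − arrival: 101=4, 102=13, 103=31, 104=5, 105=20, 106=9
Total turnaround = 4 + 13 + 31 + 5 + 20 + 9 = 82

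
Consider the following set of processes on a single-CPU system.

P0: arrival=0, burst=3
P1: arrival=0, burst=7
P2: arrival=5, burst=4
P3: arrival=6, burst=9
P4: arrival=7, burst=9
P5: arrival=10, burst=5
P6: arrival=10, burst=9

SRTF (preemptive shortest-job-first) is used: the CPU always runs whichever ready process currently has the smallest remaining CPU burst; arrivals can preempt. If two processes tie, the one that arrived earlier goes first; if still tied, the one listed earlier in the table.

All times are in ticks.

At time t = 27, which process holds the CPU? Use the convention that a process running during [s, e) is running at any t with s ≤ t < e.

Timeline: | P0 0-3 | P1 3-5 | P2 5-9 | P1 9-14 | P5 14-19 | P3 19-28 | P4 28-37 | P6 37-46 |
Completion: P0=3  P1=14  P2=9  P3=28  P4=37  P5=19  P6=46
Turnaround (C−A): P0=3  P1=14  P2=4  P3=22  P4=30  P5=9  P6=36

P3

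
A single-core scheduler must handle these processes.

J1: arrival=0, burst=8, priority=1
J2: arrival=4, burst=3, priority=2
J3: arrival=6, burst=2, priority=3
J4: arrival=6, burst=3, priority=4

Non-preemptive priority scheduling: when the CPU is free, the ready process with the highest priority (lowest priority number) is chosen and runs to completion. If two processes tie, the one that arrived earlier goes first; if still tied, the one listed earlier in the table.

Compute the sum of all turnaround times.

32

Schedule: | J1 0-8 | J2 8-11 | J3 11-13 | J4 13-16 |
Completion: J1=8  J2=11  J3=13  J4=16
Turnaround = completion − arrival: J1=8, J2=7, J3=7, J4=10
Total turnaround = 8 + 7 + 7 + 10 = 32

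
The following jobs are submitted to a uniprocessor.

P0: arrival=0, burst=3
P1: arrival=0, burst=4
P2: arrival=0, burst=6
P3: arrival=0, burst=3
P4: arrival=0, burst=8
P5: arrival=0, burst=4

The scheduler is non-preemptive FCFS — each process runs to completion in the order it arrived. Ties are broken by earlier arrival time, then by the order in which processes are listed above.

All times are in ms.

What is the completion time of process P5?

Gantt: | P0 0-3 | P1 3-7 | P2 7-13 | P3 13-16 | P4 16-24 | P5 24-28 |
Completion: P0=3  P1=7  P2=13  P3=16  P4=24  P5=28

28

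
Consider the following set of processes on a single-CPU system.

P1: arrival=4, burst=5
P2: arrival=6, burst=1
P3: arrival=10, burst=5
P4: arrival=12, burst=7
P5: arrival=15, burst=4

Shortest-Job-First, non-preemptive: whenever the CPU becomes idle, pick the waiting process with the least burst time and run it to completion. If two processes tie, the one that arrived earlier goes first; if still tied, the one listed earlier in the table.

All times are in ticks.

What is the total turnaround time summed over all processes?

Timeline: | idle 0-4 | P1 4-9 | P2 9-10 | P3 10-15 | P5 15-19 | P4 19-26 |
Completion: P1=9  P2=10  P3=15  P4=26  P5=19
Turnaround (C−A): P1=5  P2=4  P3=5  P4=14  P5=4
Turnaround = completion − arrival: P1=5, P2=4, P3=5, P4=14, P5=4
Total turnaround = 5 + 4 + 5 + 14 + 4 = 32

32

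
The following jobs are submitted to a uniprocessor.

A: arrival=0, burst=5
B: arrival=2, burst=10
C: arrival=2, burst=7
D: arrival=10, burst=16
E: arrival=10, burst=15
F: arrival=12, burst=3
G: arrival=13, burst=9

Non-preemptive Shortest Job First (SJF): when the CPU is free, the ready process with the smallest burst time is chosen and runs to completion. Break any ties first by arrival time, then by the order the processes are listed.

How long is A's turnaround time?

5

Gantt: | A 0-5 | C 5-12 | F 12-15 | G 15-24 | B 24-34 | E 34-49 | D 49-65 |
Completion: A=5  B=34  C=12  D=65  E=49  F=15  G=24
Turnaround (C−A): A=5  B=32  C=10  D=55  E=39  F=3  G=11
Turnaround(A) = completion − arrival = 5 − 0 = 5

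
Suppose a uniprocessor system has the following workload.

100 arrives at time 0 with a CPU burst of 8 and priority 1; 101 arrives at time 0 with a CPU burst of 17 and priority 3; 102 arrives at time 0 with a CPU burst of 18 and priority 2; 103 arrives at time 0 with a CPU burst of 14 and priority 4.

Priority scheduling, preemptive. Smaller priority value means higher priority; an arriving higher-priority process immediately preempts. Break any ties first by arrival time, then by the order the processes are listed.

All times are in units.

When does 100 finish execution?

Gantt: | 100 0-8 | 102 8-26 | 101 26-43 | 103 43-57 |
Completion: 100=8  101=43  102=26  103=57

8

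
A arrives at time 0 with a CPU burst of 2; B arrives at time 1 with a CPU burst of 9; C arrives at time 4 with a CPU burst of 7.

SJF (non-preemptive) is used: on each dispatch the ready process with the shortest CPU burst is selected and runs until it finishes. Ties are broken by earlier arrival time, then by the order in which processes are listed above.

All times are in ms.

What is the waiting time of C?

7

Timeline: | A 0-2 | B 2-11 | C 11-18 |
Completion: A=2  B=11  C=18
Waiting(C) = turnaround − burst = 14 − 7 = 7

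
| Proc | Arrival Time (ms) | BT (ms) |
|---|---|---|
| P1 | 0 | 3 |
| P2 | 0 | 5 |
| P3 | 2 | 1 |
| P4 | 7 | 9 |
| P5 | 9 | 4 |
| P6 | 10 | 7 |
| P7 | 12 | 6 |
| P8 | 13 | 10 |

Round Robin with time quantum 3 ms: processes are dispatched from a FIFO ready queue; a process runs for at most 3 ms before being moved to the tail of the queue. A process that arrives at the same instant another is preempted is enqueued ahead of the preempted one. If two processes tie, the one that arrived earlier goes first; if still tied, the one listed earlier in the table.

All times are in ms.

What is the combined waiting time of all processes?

106

Timeline: | P1 0-3 | P2 3-6 | P3 6-7 | P2 7-9 | P4 9-12 | P5 12-15 | P6 15-18 | P7 18-21 | P4 21-24 | P8 24-27 | P5 27-28 | P6 28-31 | P7 31-34 | P4 34-37 | P8 37-40 | P6 40-41 | P8 41-45 |
Completion: P1=3  P2=9  P3=7  P4=37  P5=28  P6=41  P7=34  P8=45
Turnaround (C−A): P1=3  P2=9  P3=5  P4=30  P5=19  P6=31  P7=22  P8=32
Waiting = turnaround − burst: P1=0, P2=4, P3=4, P4=21, P5=15, P6=24, P7=16, P8=22
Total waiting = 0 + 4 + 4 + 21 + 15 + 24 + 16 + 22 = 106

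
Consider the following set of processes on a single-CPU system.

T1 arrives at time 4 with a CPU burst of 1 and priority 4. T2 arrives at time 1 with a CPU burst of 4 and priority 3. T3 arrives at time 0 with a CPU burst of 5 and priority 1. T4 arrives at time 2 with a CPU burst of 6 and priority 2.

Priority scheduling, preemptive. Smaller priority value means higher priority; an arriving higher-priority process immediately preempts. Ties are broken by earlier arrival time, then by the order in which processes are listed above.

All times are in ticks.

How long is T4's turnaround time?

Gantt: | T3 0-5 | T4 5-11 | T2 11-15 | T1 15-16 |
Completion: T1=16  T2=15  T3=5  T4=11
Turnaround(T4) = completion − arrival = 11 − 2 = 9

9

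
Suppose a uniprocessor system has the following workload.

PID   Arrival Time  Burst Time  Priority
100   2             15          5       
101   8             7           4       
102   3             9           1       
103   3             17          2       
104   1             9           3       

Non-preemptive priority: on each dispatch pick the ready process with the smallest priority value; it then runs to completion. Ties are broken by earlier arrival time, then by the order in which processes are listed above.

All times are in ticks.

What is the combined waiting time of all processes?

92

Timeline: | idle 0-1 | 104 1-10 | 102 10-19 | 103 19-36 | 101 36-43 | 100 43-58 |
Completion: 100=58  101=43  102=19  103=36  104=10
Turnaround (C−A): 100=56  101=35  102=16  103=33  104=9
Waiting = turnaround − burst: 100=41, 101=28, 102=7, 103=16, 104=0
Total waiting = 41 + 28 + 7 + 16 + 0 = 92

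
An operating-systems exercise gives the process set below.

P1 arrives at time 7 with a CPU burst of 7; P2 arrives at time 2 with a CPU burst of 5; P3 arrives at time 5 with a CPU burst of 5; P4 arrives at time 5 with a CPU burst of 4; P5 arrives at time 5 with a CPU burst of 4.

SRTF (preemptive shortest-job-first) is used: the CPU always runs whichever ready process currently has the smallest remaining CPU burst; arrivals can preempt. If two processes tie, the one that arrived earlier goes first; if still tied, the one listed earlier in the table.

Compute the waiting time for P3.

10

Gantt: | idle 0-2 | P2 2-7 | P4 7-11 | P5 11-15 | P3 15-20 | P1 20-27 |
Completion: P1=27  P2=7  P3=20  P4=11  P5=15
Turnaround (C−A): P1=20  P2=5  P3=15  P4=6  P5=10
Waiting(P3) = turnaround − burst = 15 − 5 = 10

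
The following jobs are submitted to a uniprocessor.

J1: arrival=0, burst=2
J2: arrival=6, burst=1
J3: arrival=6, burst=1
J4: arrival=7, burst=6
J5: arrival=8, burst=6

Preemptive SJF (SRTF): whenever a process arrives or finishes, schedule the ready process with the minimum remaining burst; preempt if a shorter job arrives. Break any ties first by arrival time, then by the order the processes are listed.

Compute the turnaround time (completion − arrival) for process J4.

Schedule: | J1 0-2 | idle 2-6 | J2 6-7 | J3 7-8 | J4 8-14 | J5 14-20 |
Completion: J1=2  J2=7  J3=8  J4=14  J5=20
Turnaround(J4) = completion − arrival = 14 − 7 = 7

7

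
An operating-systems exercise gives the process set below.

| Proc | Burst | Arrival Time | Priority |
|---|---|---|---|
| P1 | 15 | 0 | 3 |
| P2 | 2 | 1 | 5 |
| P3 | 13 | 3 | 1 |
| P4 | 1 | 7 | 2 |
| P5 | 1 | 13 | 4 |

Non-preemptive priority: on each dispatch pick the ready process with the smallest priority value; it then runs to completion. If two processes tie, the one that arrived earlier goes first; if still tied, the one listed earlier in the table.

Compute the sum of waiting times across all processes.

78

Gantt: | P1 0-15 | P3 15-28 | P4 28-29 | P5 29-30 | P2 30-32 |
Completion: P1=15  P2=32  P3=28  P4=29  P5=30
Turnaround (C−A): P1=15  P2=31  P3=25  P4=22  P5=17
Waiting = turnaround − burst: P1=0, P2=29, P3=12, P4=21, P5=16
Total waiting = 0 + 29 + 12 + 21 + 16 = 78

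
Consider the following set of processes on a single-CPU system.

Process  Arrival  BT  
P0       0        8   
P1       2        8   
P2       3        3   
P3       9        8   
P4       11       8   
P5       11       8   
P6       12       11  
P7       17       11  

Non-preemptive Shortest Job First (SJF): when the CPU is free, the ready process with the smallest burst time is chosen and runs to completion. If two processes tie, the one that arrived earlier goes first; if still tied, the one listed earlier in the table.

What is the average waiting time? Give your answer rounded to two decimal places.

Schedule: | P0 0-8 | P2 8-11 | P1 11-19 | P3 19-27 | P4 27-35 | P5 35-43 | P6 43-54 | P7 54-65 |
Completion: P0=8  P1=19  P2=11  P3=27  P4=35  P5=43  P6=54  P7=65
Turnaround (C−A): P0=8  P1=17  P2=8  P3=18  P4=24  P5=32  P6=42  P7=48
Waiting times: P0=0, P1=9, P2=5, P3=10, P4=16, P5=24, P6=31, P7=37
Average waiting = (0+9+5+10+16+24+31+37) / 8 = 132/8 = 16.50

16.50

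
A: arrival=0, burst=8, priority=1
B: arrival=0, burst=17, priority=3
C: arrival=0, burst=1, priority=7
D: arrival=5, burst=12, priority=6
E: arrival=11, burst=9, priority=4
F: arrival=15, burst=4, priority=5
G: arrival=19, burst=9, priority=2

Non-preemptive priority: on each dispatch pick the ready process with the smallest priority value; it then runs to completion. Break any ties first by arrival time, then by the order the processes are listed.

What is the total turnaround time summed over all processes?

226

Gantt: | A 0-8 | B 8-25 | G 25-34 | E 34-43 | F 43-47 | D 47-59 | C 59-60 |
Completion: A=8  B=25  C=60  D=59  E=43  F=47  G=34
Turnaround = completion − arrival: A=8, B=25, C=60, D=54, E=32, F=32, G=15
Total turnaround = 8 + 25 + 60 + 54 + 32 + 32 + 15 = 226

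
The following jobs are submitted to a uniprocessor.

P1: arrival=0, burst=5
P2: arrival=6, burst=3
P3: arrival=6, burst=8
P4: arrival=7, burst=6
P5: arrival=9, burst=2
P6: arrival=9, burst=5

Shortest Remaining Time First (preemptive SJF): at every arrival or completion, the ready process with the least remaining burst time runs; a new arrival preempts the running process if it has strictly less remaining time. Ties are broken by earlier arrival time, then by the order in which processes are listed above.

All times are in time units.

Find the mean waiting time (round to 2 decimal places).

Gantt: | P1 0-5 | idle 5-6 | P2 6-9 | P5 9-11 | P6 11-16 | P4 16-22 | P3 22-30 |
Completion: P1=5  P2=9  P3=30  P4=22  P5=11  P6=16
Turnaround (C−A): P1=5  P2=3  P3=24  P4=15  P5=2  P6=7
Waiting times: P1=0, P2=0, P3=16, P4=9, P5=0, P6=2
Average waiting = (0+0+16+9+0+2) / 6 = 27/6 = 4.50

4.50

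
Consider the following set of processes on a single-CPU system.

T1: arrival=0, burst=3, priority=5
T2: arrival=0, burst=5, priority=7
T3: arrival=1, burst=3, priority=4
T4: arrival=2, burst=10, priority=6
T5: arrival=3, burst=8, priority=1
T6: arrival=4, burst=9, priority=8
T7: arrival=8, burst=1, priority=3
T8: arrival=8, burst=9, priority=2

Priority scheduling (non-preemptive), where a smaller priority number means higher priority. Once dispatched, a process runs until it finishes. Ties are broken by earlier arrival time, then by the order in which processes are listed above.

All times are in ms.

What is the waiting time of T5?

Gantt: | T1 0-3 | T5 3-11 | T8 11-20 | T7 20-21 | T3 21-24 | T4 24-34 | T2 34-39 | T6 39-48 |
Completion: T1=3  T2=39  T3=24  T4=34  T5=11  T6=48  T7=21  T8=20
Waiting(T5) = turnaround − burst = 8 − 8 = 0

0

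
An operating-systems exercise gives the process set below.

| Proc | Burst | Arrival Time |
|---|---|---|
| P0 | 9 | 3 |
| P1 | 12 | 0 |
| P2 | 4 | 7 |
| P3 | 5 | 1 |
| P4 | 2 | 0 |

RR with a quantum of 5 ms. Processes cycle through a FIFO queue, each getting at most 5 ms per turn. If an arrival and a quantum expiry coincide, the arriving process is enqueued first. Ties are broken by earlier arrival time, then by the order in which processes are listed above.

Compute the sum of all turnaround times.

Schedule: | P1 0-5 | P4 5-7 | P3 7-12 | P0 12-17 | P1 17-22 | P2 22-26 | P0 26-30 | P1 30-32 |
Completion: P0=30  P1=32  P2=26  P3=12  P4=7
Turnaround (C−A): P0=27  P1=32  P2=19  P3=11  P4=7
Turnaround = completion − arrival: P0=27, P1=32, P2=19, P3=11, P4=7
Total turnaround = 27 + 32 + 19 + 11 + 7 = 96

96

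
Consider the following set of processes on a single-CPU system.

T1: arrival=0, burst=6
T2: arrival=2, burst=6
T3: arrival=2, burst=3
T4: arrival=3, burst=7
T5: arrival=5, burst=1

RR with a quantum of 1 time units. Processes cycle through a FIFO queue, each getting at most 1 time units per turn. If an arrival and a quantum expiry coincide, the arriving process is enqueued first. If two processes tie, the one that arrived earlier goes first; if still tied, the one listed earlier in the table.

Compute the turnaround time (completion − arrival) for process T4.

20

Timeline: | T1 0-2 | T2 2-3 | T3 3-4 | T1 4-5 | T4 5-6 | T2 6-7 | T3 7-8 | T5 8-9 | T1 9-10 | T4 10-11 | T2 11-12 | T3 12-13 | T1 13-14 | T4 14-15 | T2 15-16 | T1 16-17 | T4 17-18 | T2 18-19 | T4 19-20 | T2 20-21 | T4 21-23 |
Completion: T1=17  T2=21  T3=13  T4=23  T5=9
Turnaround(T4) = completion − arrival = 23 − 3 = 20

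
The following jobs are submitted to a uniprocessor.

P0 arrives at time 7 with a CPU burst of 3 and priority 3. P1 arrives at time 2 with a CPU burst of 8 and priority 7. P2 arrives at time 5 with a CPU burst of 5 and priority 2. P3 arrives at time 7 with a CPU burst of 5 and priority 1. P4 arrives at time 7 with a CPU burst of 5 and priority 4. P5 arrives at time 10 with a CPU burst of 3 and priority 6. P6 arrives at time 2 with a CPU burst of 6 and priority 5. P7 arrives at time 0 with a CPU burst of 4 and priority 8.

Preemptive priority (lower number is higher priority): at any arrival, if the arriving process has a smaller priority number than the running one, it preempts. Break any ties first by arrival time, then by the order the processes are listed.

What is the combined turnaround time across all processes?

Schedule: | P7 0-2 | P6 2-5 | P2 5-7 | P3 7-12 | P2 12-15 | P0 15-18 | P4 18-23 | P6 23-26 | P5 26-29 | P1 29-37 | P7 37-39 |
Completion: P0=18  P1=37  P2=15  P3=12  P4=23  P5=29  P6=26  P7=39
Turnaround = completion − arrival: P0=11, P1=35, P2=10, P3=5, P4=16, P5=19, P6=24, P7=39
Total turnaround = 11 + 35 + 10 + 5 + 16 + 19 + 24 + 39 = 159

159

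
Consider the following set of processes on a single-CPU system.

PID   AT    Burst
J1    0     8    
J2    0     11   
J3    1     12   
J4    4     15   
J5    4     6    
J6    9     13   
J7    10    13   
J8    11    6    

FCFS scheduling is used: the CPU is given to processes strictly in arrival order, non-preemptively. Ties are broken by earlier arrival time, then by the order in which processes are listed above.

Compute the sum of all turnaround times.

344

Gantt: | J1 0-8 | J2 8-19 | J3 19-31 | J4 31-46 | J5 46-52 | J6 52-65 | J7 65-78 | J8 78-84 |
Completion: J1=8  J2=19  J3=31  J4=46  J5=52  J6=65  J7=78  J8=84
Turnaround (C−A): J1=8  J2=19  J3=30  J4=42  J5=48  J6=56  J7=68  J8=73
Turnaround = completion − arrival: J1=8, J2=19, J3=30, J4=42, J5=48, J6=56, J7=68, J8=73
Total turnaround = 8 + 19 + 30 + 42 + 48 + 56 + 68 + 73 = 344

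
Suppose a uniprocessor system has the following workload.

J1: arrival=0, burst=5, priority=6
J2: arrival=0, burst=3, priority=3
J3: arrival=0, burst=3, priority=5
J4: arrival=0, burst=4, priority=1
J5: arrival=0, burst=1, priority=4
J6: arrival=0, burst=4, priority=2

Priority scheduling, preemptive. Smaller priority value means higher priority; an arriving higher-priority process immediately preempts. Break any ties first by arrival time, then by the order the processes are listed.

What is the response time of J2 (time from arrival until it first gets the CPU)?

8

Schedule: | J4 0-4 | J6 4-8 | J2 8-11 | J5 11-12 | J3 12-15 | J1 15-20 |
Completion: J1=20  J2=11  J3=15  J4=4  J5=12  J6=8
Response(J2) = first start − arrival = 8 − 0 = 8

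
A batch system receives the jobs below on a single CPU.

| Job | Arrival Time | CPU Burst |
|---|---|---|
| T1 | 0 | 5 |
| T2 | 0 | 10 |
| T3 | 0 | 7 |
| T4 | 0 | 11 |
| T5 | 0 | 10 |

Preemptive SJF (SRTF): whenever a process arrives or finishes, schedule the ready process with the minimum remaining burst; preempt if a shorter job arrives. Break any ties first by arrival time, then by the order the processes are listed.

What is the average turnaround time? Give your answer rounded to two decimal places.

Timeline: | T1 0-5 | T3 5-12 | T2 12-22 | T5 22-32 | T4 32-43 |
Completion: T1=5  T2=22  T3=12  T4=43  T5=32
Turnaround times: T1=5, T2=22, T3=12, T4=43, T5=32
Average turnaround = (5+22+12+43+32) / 5 = 114/5 = 22.80

22.80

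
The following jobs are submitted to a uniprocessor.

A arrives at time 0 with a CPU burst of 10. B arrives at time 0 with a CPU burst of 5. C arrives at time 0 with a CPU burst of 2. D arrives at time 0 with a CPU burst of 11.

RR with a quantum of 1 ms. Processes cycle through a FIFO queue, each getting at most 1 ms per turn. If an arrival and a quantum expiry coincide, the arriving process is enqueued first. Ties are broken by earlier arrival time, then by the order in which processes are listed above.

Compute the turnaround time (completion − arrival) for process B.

Gantt: | A 0-1 | B 1-2 | C 2-3 | D 3-4 | A 4-5 | B 5-6 | C 6-7 | D 7-8 | A 8-9 | B 9-10 | D 10-11 | A 11-12 | B 12-13 | D 13-14 | A 14-15 | B 15-16 | D 16-17 | A 17-18 | D 18-19 | A 19-20 | D 20-21 | A 21-22 | D 22-23 | A 23-24 | D 24-25 | A 25-26 | D 26-28 |
Completion: A=26  B=16  C=7  D=28
Turnaround (C−A): A=26  B=16  C=7  D=28
Turnaround(B) = completion − arrival = 16 − 0 = 16

16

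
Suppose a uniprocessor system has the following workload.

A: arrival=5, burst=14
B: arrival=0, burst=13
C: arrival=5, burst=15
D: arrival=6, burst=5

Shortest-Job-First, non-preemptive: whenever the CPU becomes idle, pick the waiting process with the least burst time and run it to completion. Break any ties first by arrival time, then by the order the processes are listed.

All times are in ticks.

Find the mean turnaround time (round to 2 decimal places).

23.50

Timeline: | B 0-13 | D 13-18 | A 18-32 | C 32-47 |
Completion: A=32  B=13  C=47  D=18
Turnaround (C−A): A=27  B=13  C=42  D=12
Turnaround times: A=27, B=13, C=42, D=12
Average turnaround = (27+13+42+12) / 4 = 94/4 = 23.50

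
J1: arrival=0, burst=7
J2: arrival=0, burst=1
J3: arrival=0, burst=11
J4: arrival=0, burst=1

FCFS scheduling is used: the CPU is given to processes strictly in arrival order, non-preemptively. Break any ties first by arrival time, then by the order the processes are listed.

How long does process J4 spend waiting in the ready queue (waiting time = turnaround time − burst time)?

19

Schedule: | J1 0-7 | J2 7-8 | J3 8-19 | J4 19-20 |
Completion: J1=7  J2=8  J3=19  J4=20
Waiting(J4) = turnaround − burst = 20 − 1 = 19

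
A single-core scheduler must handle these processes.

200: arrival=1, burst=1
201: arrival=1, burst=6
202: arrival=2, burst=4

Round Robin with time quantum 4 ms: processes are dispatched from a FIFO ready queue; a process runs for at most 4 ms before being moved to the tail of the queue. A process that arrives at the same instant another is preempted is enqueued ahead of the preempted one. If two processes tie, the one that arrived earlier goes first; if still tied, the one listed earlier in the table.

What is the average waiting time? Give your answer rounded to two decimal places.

Timeline: | idle 0-1 | 200 1-2 | 201 2-6 | 202 6-10 | 201 10-12 |
Completion: 200=2  201=12  202=10
Turnaround (C−A): 200=1  201=11  202=8
Waiting times: 200=0, 201=5, 202=4
Average waiting = (0+5+4) / 3 = 9/3 = 3.00

3.00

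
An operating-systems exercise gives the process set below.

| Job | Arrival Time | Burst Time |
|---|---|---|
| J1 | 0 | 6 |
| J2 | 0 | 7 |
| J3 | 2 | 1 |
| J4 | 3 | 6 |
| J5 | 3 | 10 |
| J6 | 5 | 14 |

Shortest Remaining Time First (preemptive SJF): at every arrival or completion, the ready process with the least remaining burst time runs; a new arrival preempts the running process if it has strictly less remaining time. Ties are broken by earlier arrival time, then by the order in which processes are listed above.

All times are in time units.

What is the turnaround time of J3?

1

Schedule: | J1 0-2 | J3 2-3 | J1 3-7 | J4 7-13 | J2 13-20 | J5 20-30 | J6 30-44 |
Completion: J1=7  J2=20  J3=3  J4=13  J5=30  J6=44
Turnaround (C−A): J1=7  J2=20  J3=1  J4=10  J5=27  J6=39
Turnaround(J3) = completion − arrival = 3 − 2 = 1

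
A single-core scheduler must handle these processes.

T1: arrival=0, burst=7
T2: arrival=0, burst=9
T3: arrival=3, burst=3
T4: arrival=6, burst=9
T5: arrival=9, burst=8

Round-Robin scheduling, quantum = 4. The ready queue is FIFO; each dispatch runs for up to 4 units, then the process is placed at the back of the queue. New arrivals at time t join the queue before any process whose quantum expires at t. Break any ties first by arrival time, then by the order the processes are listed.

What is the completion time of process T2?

Gantt: | T1 0-4 | T2 4-8 | T3 8-11 | T1 11-14 | T4 14-18 | T2 18-22 | T5 22-26 | T4 26-30 | T2 30-31 | T5 31-35 | T4 35-36 |
Completion: T1=14  T2=31  T3=11  T4=36  T5=35

31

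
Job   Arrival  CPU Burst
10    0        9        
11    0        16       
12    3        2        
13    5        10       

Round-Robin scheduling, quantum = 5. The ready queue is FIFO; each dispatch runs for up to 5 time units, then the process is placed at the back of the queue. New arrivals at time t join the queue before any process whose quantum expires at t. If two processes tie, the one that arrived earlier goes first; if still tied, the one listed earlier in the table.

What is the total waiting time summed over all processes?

Timeline: | 10 0-5 | 11 5-10 | 12 10-12 | 13 12-17 | 10 17-21 | 11 21-26 | 13 26-31 | 11 31-37 |
Completion: 10=21  11=37  12=12  13=31
Waiting = turnaround − burst: 10=12, 11=21, 12=7, 13=16
Total waiting = 12 + 21 + 7 + 16 = 56

56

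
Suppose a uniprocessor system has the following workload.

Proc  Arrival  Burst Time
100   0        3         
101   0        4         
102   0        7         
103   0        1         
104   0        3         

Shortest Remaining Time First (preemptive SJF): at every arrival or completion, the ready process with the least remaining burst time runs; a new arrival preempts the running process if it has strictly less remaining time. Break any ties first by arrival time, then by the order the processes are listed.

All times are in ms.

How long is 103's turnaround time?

1

Timeline: | 103 0-1 | 100 1-4 | 104 4-7 | 101 7-11 | 102 11-18 |
Completion: 100=4  101=11  102=18  103=1  104=7
Turnaround (C−A): 100=4  101=11  102=18  103=1  104=7
Turnaround(103) = completion − arrival = 1 − 0 = 1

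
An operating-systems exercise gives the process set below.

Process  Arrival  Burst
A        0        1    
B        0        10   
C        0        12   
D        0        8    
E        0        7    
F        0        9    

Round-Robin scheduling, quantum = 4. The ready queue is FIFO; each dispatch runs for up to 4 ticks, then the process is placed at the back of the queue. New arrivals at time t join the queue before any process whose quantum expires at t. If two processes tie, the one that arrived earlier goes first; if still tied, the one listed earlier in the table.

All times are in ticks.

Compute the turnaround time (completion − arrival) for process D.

Gantt: | A 0-1 | B 1-5 | C 5-9 | D 9-13 | E 13-17 | F 17-21 | B 21-25 | C 25-29 | D 29-33 | E 33-36 | F 36-40 | B 40-42 | C 42-46 | F 46-47 |
Completion: A=1  B=42  C=46  D=33  E=36  F=47
Turnaround (C−A): A=1  B=42  C=46  D=33  E=36  F=47
Turnaround(D) = completion − arrival = 33 − 0 = 33

33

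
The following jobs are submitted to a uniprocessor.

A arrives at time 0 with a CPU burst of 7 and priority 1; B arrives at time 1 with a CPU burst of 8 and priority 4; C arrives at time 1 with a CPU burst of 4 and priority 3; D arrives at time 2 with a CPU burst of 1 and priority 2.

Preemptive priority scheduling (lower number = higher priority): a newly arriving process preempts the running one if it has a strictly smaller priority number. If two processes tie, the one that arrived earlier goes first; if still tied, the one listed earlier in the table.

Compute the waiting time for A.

Schedule: | A 0-7 | D 7-8 | C 8-12 | B 12-20 |
Completion: A=7  B=20  C=12  D=8
Turnaround (C−A): A=7  B=19  C=11  D=6
Waiting(A) = turnaround − burst = 7 − 7 = 0

0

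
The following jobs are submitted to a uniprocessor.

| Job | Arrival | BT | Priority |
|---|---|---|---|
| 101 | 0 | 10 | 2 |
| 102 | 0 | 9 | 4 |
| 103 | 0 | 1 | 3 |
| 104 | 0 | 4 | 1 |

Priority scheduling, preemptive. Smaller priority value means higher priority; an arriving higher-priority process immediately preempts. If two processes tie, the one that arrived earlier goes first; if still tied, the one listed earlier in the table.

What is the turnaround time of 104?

4

Timeline: | 104 0-4 | 101 4-14 | 103 14-15 | 102 15-24 |
Completion: 101=14  102=24  103=15  104=4
Turnaround (C−A): 101=14  102=24  103=15  104=4
Turnaround(104) = completion − arrival = 4 − 0 = 4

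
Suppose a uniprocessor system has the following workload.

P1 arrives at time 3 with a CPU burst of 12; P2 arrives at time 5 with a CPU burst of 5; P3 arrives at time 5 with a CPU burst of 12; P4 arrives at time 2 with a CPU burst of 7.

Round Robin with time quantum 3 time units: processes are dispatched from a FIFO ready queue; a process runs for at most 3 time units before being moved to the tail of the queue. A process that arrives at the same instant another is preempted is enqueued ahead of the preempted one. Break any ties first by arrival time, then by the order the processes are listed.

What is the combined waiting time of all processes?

70

Gantt: | idle 0-2 | P4 2-5 | P1 5-8 | P2 8-11 | P3 11-14 | P4 14-17 | P1 17-20 | P2 20-22 | P3 22-25 | P4 25-26 | P1 26-29 | P3 29-32 | P1 32-35 | P3 35-38 |
Completion: P1=35  P2=22  P3=38  P4=26
Waiting = turnaround − burst: P1=20, P2=12, P3=21, P4=17
Total waiting = 20 + 12 + 21 + 17 = 70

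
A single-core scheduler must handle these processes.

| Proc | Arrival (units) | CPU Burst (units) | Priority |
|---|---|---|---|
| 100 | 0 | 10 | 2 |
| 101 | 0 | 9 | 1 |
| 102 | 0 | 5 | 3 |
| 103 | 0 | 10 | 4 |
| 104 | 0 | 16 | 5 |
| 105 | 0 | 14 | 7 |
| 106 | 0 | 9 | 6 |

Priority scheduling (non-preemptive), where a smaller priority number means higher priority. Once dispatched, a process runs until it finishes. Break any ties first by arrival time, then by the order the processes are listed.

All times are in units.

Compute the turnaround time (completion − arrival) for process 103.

34

Gantt: | 101 0-9 | 100 9-19 | 102 19-24 | 103 24-34 | 104 34-50 | 106 50-59 | 105 59-73 |
Completion: 100=19  101=9  102=24  103=34  104=50  105=73  106=59
Turnaround(103) = completion − arrival = 34 − 0 = 34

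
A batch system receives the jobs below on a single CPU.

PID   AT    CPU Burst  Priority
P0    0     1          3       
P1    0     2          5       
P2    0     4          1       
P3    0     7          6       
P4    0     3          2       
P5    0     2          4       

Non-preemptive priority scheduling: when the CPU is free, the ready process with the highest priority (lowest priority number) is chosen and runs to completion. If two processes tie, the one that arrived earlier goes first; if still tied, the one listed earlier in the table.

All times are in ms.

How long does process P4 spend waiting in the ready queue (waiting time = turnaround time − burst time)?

Timeline: | P2 0-4 | P4 4-7 | P0 7-8 | P5 8-10 | P1 10-12 | P3 12-19 |
Completion: P0=8  P1=12  P2=4  P3=19  P4=7  P5=10
Turnaround (C−A): P0=8  P1=12  P2=4  P3=19  P4=7  P5=10
Waiting(P4) = turnaround − burst = 7 − 3 = 4

4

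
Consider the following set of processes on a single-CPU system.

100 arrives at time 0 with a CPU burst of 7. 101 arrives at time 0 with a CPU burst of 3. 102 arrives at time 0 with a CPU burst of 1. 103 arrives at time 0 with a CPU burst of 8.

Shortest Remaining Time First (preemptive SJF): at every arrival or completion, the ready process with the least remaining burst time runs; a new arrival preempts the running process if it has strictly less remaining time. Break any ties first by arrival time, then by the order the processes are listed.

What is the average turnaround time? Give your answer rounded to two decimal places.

8.75

Timeline: | 102 0-1 | 101 1-4 | 100 4-11 | 103 11-19 |
Completion: 100=11  101=4  102=1  103=19
Turnaround (C−A): 100=11  101=4  102=1  103=19
Turnaround times: 100=11, 101=4, 102=1, 103=19
Average turnaround = (11+4+1+19) / 4 = 35/4 = 8.75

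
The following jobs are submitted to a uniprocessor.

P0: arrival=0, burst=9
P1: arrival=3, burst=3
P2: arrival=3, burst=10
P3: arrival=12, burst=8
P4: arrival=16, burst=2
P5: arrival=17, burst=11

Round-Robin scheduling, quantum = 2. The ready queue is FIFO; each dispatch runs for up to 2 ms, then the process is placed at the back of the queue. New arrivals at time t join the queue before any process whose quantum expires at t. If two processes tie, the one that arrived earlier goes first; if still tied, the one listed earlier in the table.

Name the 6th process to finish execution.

Timeline: | P0 0-4 | P1 4-6 | P2 6-8 | P0 8-10 | P1 10-11 | P2 11-13 | P0 13-15 | P3 15-17 | P2 17-19 | P0 19-20 | P4 20-22 | P5 22-24 | P3 24-26 | P2 26-28 | P5 28-30 | P3 30-32 | P2 32-34 | P5 34-36 | P3 36-38 | P5 38-43 |
Completion: P0=20  P1=11  P2=34  P3=38  P4=22  P5=43
Finish order: P1 → P0 → P4 → P2 → P3 → P5

P5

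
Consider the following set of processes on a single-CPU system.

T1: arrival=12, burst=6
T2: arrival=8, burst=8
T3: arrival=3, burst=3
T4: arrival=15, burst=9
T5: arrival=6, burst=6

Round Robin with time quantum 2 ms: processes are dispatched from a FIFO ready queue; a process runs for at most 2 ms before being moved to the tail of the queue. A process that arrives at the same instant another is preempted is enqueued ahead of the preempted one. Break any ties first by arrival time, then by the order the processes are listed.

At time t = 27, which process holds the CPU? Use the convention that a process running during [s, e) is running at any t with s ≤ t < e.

Timeline: | idle 0-3 | T3 3-6 | T5 6-8 | T2 8-10 | T5 10-12 | T2 12-14 | T1 14-16 | T5 16-18 | T2 18-20 | T4 20-22 | T1 22-24 | T2 24-26 | T4 26-28 | T1 28-30 | T4 30-35 |
Completion: T1=30  T2=26  T3=6  T4=35  T5=18

T4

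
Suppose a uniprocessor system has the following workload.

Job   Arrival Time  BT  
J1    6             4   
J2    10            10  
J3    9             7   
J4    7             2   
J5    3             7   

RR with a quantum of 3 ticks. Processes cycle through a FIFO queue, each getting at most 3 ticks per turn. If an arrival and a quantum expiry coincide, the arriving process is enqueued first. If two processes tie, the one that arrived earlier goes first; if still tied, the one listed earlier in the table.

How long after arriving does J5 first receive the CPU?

Gantt: | idle 0-3 | J5 3-6 | J1 6-9 | J5 9-12 | J4 12-14 | J3 14-17 | J1 17-18 | J2 18-21 | J5 21-22 | J3 22-25 | J2 25-28 | J3 28-29 | J2 29-33 |
Completion: J1=18  J2=33  J3=29  J4=14  J5=22
Response(J5) = first start − arrival = 3 − 3 = 0

0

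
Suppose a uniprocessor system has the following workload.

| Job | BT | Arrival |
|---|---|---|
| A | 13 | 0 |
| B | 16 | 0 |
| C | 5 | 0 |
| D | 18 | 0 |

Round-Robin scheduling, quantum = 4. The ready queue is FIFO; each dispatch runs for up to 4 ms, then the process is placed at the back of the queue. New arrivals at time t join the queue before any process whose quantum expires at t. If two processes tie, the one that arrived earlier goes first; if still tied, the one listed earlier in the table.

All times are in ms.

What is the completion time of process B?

Timeline: | A 0-4 | B 4-8 | C 8-12 | D 12-16 | A 16-20 | B 20-24 | C 24-25 | D 25-29 | A 29-33 | B 33-37 | D 37-41 | A 41-42 | B 42-46 | D 46-52 |
Completion: A=42  B=46  C=25  D=52
Turnaround (C−A): A=42  B=46  C=25  D=52

46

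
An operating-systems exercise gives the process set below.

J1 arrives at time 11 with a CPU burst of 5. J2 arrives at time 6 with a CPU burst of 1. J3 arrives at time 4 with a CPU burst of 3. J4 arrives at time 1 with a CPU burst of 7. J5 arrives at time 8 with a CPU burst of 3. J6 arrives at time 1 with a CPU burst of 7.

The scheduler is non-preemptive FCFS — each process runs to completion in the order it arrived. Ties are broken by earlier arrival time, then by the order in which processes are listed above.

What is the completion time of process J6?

Gantt: | idle 0-1 | J4 1-8 | J6 8-15 | J3 15-18 | J2 18-19 | J5 19-22 | J1 22-27 |
Completion: J1=27  J2=19  J3=18  J4=8  J5=22  J6=15

15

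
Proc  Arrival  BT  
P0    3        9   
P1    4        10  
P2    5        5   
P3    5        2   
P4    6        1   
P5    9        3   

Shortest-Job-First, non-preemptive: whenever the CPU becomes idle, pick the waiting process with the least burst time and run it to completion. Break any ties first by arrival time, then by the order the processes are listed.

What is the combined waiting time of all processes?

52

Timeline: | idle 0-3 | P0 3-12 | P4 12-13 | P3 13-15 | P5 15-18 | P2 18-23 | P1 23-33 |
Completion: P0=12  P1=33  P2=23  P3=15  P4=13  P5=18
Turnaround (C−A): P0=9  P1=29  P2=18  P3=10  P4=7  P5=9
Waiting = turnaround − burst: P0=0, P1=19, P2=13, P3=8, P4=6, P5=6
Total waiting = 0 + 19 + 13 + 8 + 6 + 6 = 52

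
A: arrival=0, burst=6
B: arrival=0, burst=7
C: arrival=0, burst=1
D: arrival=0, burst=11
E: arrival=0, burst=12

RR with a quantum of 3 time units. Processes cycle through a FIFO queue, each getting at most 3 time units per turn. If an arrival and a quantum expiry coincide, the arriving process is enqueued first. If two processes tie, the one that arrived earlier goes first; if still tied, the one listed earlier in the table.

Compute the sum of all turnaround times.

120

Timeline: | A 0-3 | B 3-6 | C 6-7 | D 7-10 | E 10-13 | A 13-16 | B 16-19 | D 19-22 | E 22-25 | B 25-26 | D 26-29 | E 29-32 | D 32-34 | E 34-37 |
Completion: A=16  B=26  C=7  D=34  E=37
Turnaround (C−A): A=16  B=26  C=7  D=34  E=37
Turnaround = completion − arrival: A=16, B=26, C=7, D=34, E=37
Total turnaround = 16 + 26 + 7 + 34 + 37 = 120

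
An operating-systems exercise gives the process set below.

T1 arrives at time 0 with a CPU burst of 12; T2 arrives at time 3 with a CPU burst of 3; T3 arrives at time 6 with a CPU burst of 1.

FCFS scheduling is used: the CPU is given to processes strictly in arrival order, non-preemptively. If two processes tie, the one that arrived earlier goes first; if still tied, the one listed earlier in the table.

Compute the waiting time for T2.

9

Timeline: | T1 0-12 | T2 12-15 | T3 15-16 |
Completion: T1=12  T2=15  T3=16
Waiting(T2) = turnaround − burst = 12 − 3 = 9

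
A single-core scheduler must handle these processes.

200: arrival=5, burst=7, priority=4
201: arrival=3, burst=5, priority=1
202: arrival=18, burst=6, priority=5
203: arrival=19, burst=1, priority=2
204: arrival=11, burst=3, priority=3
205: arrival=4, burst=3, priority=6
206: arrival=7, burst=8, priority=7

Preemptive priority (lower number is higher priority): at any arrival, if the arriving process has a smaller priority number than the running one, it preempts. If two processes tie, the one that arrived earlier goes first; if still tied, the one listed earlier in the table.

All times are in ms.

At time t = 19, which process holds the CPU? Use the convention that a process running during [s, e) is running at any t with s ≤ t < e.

203

Schedule: | idle 0-3 | 201 3-8 | 200 8-11 | 204 11-14 | 200 14-18 | 202 18-19 | 203 19-20 | 202 20-25 | 205 25-28 | 206 28-36 |
Completion: 200=18  201=8  202=25  203=20  204=14  205=28  206=36
Turnaround (C−A): 200=13  201=5  202=7  203=1  204=3  205=24  206=29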